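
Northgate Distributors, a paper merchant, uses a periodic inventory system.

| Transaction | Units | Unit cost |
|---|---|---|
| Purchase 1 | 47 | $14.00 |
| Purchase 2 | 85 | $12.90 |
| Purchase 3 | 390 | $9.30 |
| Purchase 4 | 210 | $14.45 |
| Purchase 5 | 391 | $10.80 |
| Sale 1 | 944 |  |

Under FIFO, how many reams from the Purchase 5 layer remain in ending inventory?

179

Sale 1 (944) [FIFO — oldest first]: 47 @ $14.00 + 85 @ $12.90 + 390 @ $9.30 + 210 @ $14.45 + 212 @ $10.80 = $10,705.60
Ending inventory: 179 @ $10.80 = $1,933.20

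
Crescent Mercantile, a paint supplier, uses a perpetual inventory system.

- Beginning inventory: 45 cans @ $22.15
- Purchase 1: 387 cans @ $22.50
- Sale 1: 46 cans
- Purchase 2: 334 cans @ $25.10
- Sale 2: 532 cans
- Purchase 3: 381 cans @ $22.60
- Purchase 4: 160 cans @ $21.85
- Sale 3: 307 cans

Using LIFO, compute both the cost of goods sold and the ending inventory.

COGS = $20,691.60; ending inventory = $9,502.65

Sale 1 (46) [LIFO — newest first]: 46 @ $22.50 = $1,035.00
Sale 2 (532) [LIFO — newest first]: 334 @ $25.10 + 198 @ $22.50 = $12,838.40
Sale 3 (307) [LIFO — newest first]: 160 @ $21.85 + 147 @ $22.60 = $6,818.20
Total COGS = $1,035.00 + $12,838.40 + $6,818.20 = $20,691.60
Ending inventory: 45 @ $22.15 + 143 @ $22.50 + 234 @ $22.60 = $9,502.65
Check: goods available $30,194.25 = COGS $20,691.60 + ending $9,502.65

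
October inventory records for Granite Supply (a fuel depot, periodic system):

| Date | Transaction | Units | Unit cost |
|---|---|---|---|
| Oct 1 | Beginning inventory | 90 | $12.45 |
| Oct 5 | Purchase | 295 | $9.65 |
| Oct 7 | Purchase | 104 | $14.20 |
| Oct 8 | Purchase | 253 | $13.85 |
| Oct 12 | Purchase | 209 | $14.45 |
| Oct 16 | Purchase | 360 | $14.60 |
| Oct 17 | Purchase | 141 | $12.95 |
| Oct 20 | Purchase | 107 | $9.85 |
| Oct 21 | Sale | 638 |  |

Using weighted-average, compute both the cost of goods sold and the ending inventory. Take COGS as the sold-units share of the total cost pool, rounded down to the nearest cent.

Oct 21, sell 638: 638/1559 × $20,104.05 → $8,227.31
Ending inventory (cost pool remaining) = $11,876.74

COGS = $8,227.31; ending inventory = $11,876.74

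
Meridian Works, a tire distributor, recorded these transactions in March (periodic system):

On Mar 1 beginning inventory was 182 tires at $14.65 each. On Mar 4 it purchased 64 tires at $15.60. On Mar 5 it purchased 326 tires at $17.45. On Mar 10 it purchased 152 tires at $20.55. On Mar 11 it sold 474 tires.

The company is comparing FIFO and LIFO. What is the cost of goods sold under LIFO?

COGS = $8,742.50

FIFO COGS: 182 @ $14.65 + 64 @ $15.60 + 228 @ $17.45 = $7,643.30
LIFO COGS: 152 @ $20.55 + 322 @ $17.45 = $8,742.50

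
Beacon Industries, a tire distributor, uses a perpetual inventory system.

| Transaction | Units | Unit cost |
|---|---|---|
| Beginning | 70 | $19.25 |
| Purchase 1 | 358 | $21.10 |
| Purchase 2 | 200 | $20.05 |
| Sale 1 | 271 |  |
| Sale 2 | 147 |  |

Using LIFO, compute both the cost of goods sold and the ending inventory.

COGS = $8,609.80; ending inventory = $4,301.50

Sale 1 (271) [LIFO — newest first]: 200 @ $20.05 + 71 @ $21.10 = $5,508.10
Sale 2 (147) [LIFO — newest first]: 147 @ $21.10 = $3,101.70
Total COGS = $5,508.10 + $3,101.70 = $8,609.80
Ending inventory: 70 @ $19.25 + 140 @ $21.10 = $4,301.50
Check: goods available $12,911.30 = COGS $8,609.80 + ending $4,301.50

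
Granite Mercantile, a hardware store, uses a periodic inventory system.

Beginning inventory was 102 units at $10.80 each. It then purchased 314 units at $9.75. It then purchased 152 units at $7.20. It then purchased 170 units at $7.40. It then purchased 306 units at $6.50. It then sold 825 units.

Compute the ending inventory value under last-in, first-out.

Ending inventory = $2,242.35

Sale 1 (825) [LIFO — newest first]: 306 @ $6.50 + 170 @ $7.40 + 152 @ $7.20 + 197 @ $9.75 = $6,262.15
Ending inventory: 102 @ $10.80 + 117 @ $9.75 = $2,242.35
Check: goods available $8,504.50 = COGS $6,262.15 + ending $2,242.35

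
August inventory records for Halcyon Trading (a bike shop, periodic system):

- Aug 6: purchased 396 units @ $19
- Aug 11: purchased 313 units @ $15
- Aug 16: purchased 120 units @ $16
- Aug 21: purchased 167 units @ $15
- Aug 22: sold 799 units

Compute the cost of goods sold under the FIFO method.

COGS = $13,659

Aug 22, 799 sold [FIFO — oldest first]: 396 @ $19 + 313 @ $15 + 90 @ $16 = $13,659
Ending inventory: 30 @ $16 + 167 @ $15 = $2,985
Check: goods available $16,644 = COGS $13,659 + ending $2,985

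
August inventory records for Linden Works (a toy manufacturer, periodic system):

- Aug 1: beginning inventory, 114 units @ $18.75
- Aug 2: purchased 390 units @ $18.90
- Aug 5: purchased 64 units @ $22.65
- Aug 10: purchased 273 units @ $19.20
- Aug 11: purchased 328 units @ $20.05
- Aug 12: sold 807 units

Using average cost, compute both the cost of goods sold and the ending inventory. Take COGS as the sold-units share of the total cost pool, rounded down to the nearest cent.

COGS = $15,723.10; ending inventory = $7,053.00

Aug 12, sell 807: 807/1169 × $22,776.10 → $15,723.10
Ending inventory (cost pool remaining) = $7,053.00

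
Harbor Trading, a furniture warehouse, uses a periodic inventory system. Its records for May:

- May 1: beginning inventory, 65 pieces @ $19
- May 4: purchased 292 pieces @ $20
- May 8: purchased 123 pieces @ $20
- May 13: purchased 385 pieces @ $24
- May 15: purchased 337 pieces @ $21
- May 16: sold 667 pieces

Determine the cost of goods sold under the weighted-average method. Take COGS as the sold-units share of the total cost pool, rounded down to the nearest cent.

May 16, sell 667: 667/1202 × $25,852.00 → $14,345.49
Ending inventory (cost pool remaining) = $11,506.51
Check: goods available $25,852.00 = COGS $14,345.49 + ending $11,506.51

COGS = $14,345.49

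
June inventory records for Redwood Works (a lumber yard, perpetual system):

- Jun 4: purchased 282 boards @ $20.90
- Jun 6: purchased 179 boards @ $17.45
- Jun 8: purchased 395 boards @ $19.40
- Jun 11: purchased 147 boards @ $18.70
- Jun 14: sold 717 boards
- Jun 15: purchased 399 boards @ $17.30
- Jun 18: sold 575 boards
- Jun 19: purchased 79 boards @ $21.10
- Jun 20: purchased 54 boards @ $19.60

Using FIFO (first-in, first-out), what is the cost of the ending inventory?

Jun 14, 717 sold [FIFO — oldest first]: 282 @ $20.90 + 179 @ $17.45 + 256 @ $19.40 = $13,983.75
Jun 18, 575 sold [FIFO — oldest first]: 139 @ $19.40 + 147 @ $18.70 + 289 @ $17.30 = $10,445.20
Total COGS = $13,983.75 + $10,445.20 = $24,428.95
Ending inventory: 110 @ $17.30 + 79 @ $21.10 + 54 @ $19.60 = $4,628.30
Check: goods available $29,057.25 = COGS $24,428.95 + ending $4,628.30

Ending inventory = $4,628.30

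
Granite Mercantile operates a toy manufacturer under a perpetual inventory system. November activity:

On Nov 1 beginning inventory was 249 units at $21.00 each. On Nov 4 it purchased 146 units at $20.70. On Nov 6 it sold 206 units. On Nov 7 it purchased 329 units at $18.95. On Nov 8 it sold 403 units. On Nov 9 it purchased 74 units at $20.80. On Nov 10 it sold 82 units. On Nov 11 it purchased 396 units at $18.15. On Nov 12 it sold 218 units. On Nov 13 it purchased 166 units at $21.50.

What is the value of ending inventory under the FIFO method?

Nov 6, 206 sold [FIFO — oldest first]: 206 @ $21.00 = $4,326.00
Nov 8, 403 sold [FIFO — oldest first]: 43 @ $21.00 + 146 @ $20.70 + 214 @ $18.95 = $7,980.50
Nov 10, 82 sold [FIFO — oldest first]: 82 @ $18.95 = $1,553.90
Nov 12, 218 sold [FIFO — oldest first]: 33 @ $18.95 + 74 @ $20.80 + 111 @ $18.15 = $4,179.20
Total COGS = $4,326.00 + $7,980.50 + $1,553.90 + $4,179.20 = $18,039.60
Ending inventory: 285 @ $18.15 + 166 @ $21.50 = $8,741.75

Ending inventory = $8,741.75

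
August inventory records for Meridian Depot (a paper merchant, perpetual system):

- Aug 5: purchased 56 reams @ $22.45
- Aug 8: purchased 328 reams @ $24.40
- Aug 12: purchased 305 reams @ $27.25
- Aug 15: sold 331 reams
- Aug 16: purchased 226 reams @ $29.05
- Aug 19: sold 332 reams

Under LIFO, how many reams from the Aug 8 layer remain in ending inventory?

Aug 15, 331 sold [LIFO — newest first]: 305 @ $27.25 + 26 @ $24.40 = $8,945.65
Aug 19, 332 sold [LIFO — newest first]: 226 @ $29.05 + 106 @ $24.40 = $9,151.70
Total COGS = $8,945.65 + $9,151.70 = $18,097.35
Ending inventory: 56 @ $22.45 + 196 @ $24.40 = $6,039.60
Check: goods available $24,136.95 = COGS $18,097.35 + ending $6,039.60

196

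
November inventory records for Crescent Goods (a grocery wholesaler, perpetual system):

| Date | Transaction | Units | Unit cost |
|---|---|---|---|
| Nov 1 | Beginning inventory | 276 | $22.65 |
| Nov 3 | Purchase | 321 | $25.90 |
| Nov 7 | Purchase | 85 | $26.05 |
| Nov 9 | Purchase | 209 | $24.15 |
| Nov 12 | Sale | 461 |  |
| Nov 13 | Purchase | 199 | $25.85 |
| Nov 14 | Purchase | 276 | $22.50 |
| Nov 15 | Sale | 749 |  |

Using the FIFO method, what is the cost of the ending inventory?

Ending inventory = $3,510.00

Nov 12, 461 sold [FIFO — oldest first]: 276 @ $22.65 + 185 @ $25.90 = $11,042.90
Nov 15, 749 sold [FIFO — oldest first]: 136 @ $25.90 + 85 @ $26.05 + 209 @ $24.15 + 199 @ $25.85 + 120 @ $22.50 = $18,628.15
Total COGS = $11,042.90 + $18,628.15 = $29,671.05
Ending inventory: 156 @ $22.50 = $3,510.00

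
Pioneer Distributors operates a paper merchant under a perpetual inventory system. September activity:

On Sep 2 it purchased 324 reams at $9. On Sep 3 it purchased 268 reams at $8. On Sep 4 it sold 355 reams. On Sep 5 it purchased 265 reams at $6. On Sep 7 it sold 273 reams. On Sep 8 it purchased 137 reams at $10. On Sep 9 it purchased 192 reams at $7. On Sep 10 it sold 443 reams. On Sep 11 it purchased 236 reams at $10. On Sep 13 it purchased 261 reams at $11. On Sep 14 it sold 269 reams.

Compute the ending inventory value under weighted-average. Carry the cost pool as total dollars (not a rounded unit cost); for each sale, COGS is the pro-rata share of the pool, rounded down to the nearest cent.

After Sep 2: 324 on hand, pool $2,916.00 (≈ $9.0000 each)
After Sep 3: 592 on hand, pool $5,060.00 (≈ $8.5473 each)
Sep 4, sell 355: 355/592 × $5,060.00 → $3,034.29
After Sep 5: 502 on hand, pool $3,615.71 (≈ $7.2026 each)
Sep 7, sell 273: 273/502 × $3,615.71 → $1,966.31
After Sep 8: 366 on hand, pool $3,019.40 (≈ $8.2497 each)
After Sep 9: 558 on hand, pool $4,363.40 (≈ $7.8197 each)
Sep 10, sell 443: 443/558 × $4,363.40 → $3,464.13
After Sep 11: 351 on hand, pool $3,259.27 (≈ $9.2857 each)
After Sep 13: 612 on hand, pool $6,130.27 (≈ $10.0168 each)
Sep 14, sell 269: 269/612 × $6,130.27 → $2,694.51
Total COGS = $3,034.29 + $1,966.31 + $3,464.13 + $2,694.51 = $11,159.24
Ending inventory (cost pool remaining) = $3,435.76
Check: goods available $14,595.00 = COGS $11,159.24 + ending $3,435.76

Ending inventory = $3,435.76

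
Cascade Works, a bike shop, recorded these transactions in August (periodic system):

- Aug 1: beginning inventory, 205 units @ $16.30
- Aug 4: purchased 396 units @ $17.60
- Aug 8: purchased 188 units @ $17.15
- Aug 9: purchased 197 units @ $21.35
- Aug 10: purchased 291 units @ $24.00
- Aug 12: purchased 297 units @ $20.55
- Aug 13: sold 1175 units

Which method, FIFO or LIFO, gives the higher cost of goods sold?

LIFO

FIFO COGS: 205 @ $16.30 + 396 @ $17.60 + 188 @ $17.15 + 197 @ $21.35 + 189 @ $24.00 = $22,277.25
LIFO COGS: 297 @ $20.55 + 291 @ $24.00 + 197 @ $21.35 + 188 @ $17.15 + 202 @ $17.60 = $24,072.70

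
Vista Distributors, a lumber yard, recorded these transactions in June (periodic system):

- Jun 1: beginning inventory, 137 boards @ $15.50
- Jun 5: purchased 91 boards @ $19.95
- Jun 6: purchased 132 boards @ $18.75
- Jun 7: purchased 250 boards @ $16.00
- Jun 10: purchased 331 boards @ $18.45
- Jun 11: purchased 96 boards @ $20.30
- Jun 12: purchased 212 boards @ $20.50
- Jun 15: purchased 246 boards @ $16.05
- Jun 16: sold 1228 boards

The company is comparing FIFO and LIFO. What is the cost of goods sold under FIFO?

FIFO COGS: 137 @ $15.50 + 91 @ $19.95 + 132 @ $18.75 + 250 @ $16.00 + 331 @ $18.45 + 96 @ $20.30 + 191 @ $20.50 = $22,385.20
LIFO COGS: 246 @ $16.05 + 212 @ $20.50 + 96 @ $20.30 + 331 @ $18.45 + 250 @ $16.00 + 93 @ $18.75 = $22,093.80

COGS = $22,385.20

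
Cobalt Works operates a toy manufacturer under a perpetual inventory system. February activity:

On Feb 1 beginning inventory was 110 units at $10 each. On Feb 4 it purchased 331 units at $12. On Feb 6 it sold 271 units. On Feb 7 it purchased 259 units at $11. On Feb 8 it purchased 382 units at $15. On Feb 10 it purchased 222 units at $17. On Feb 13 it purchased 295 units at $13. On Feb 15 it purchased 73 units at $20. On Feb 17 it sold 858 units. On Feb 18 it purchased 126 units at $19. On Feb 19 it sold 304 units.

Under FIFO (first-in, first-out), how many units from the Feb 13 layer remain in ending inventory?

Feb 6, 271 sold [FIFO — oldest first]: 110 @ $10 + 161 @ $12 = $3,032
Feb 17, 858 sold [FIFO — oldest first]: 170 @ $12 + 259 @ $11 + 382 @ $15 + 47 @ $17 = $11,418
Feb 19, 304 sold [FIFO — oldest first]: 175 @ $17 + 129 @ $13 = $4,652
Total COGS = $3,032 + $11,418 + $4,652 = $19,102
Ending inventory: 166 @ $13 + 73 @ $20 + 126 @ $19 = $6,012

166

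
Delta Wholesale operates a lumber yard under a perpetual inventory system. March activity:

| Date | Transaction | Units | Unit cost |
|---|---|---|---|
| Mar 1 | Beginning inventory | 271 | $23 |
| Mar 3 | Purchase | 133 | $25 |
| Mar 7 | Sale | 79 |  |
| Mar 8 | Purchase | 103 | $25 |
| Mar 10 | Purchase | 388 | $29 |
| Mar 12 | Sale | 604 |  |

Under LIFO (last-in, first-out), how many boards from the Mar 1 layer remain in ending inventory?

Mar 7, 79 sold [LIFO — newest first]: 79 @ $25 = $1,975
Mar 12, 604 sold [LIFO — newest first]: 388 @ $29 + 103 @ $25 + 54 @ $25 + 59 @ $23 = $16,534
Total COGS = $1,975 + $16,534 = $18,509
Ending inventory: 212 @ $23 = $4,876
Check: goods available $23,385 = COGS $18,509 + ending $4,876

212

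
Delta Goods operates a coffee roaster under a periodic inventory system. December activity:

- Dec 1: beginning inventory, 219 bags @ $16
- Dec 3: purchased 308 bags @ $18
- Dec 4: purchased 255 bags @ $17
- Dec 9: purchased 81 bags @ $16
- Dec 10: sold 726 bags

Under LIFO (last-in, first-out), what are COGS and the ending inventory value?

Dec 10, 726 sold [LIFO — newest first]: 81 @ $16 + 255 @ $17 + 308 @ $18 + 82 @ $16 = $12,487
Ending inventory: 137 @ $16 = $2,192

COGS = $12,487; ending inventory = $2,192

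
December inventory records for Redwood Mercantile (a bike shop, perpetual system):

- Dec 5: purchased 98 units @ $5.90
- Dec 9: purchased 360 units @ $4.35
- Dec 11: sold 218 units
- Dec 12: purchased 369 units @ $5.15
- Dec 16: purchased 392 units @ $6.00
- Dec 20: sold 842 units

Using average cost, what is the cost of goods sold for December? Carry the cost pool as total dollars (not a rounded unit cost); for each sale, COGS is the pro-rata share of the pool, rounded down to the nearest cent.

COGS = $5,542.62

After Dec 5: 98 on hand, pool $578.20 (≈ $5.9000 each)
After Dec 9: 458 on hand, pool $2,144.20 (≈ $4.6817 each)
Dec 11, sell 218: 218/458 × $2,144.20 → $1,020.60
After Dec 12: 609 on hand, pool $3,023.95 (≈ $4.9654 each)
After Dec 16: 1001 on hand, pool $5,375.95 (≈ $5.3706 each)
Dec 20, sell 842: 842/1001 × $5,375.95 → $4,522.02
Total COGS = $1,020.60 + $4,522.02 = $5,542.62
Ending inventory (cost pool remaining) = $853.93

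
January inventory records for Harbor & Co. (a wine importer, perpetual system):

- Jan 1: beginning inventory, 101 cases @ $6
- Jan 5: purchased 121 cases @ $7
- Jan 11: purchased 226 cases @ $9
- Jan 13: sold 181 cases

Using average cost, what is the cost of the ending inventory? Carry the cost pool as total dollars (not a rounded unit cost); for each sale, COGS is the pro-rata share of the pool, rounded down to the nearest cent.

After Jan 1: 101 on hand, pool $606.00 (≈ $6.0000 each)
After Jan 5: 222 on hand, pool $1,453.00 (≈ $6.5450 each)
After Jan 11: 448 on hand, pool $3,487.00 (≈ $7.7835 each)
Jan 13, sell 181: 181/448 × $3,487.00 → $1,408.81
Ending inventory (cost pool remaining) = $2,078.19

Ending inventory = $2,078.19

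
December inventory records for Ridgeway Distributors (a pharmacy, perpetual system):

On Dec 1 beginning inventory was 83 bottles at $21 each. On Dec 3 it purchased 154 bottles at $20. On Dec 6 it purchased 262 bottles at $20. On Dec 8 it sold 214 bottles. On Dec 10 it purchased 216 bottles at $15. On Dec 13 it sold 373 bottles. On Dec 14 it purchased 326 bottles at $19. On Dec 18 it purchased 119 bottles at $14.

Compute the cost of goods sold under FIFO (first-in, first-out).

COGS = $11,383

Dec 8, 214 sold [FIFO — oldest first]: 83 @ $21 + 131 @ $20 = $4,363
Dec 13, 373 sold [FIFO — oldest first]: 23 @ $20 + 262 @ $20 + 88 @ $15 = $7,020
Total COGS = $4,363 + $7,020 = $11,383
Ending inventory: 128 @ $15 + 326 @ $19 + 119 @ $14 = $9,780
Check: goods available $21,163 = COGS $11,383 + ending $9,780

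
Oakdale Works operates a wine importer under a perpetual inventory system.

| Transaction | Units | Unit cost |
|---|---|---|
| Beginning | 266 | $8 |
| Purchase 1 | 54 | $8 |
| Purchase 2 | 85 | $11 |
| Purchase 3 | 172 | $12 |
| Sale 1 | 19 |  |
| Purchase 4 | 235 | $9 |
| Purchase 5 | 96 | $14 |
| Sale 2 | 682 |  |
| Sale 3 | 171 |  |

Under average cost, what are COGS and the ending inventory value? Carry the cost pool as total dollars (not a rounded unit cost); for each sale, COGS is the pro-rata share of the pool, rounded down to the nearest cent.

After Beginning: 266 on hand, pool $2,128.00 (≈ $8.0000 each)
After Purchase 1: 320 on hand, pool $2,560.00 (≈ $8.0000 each)
After Purchase 2: 405 on hand, pool $3,495.00 (≈ $8.6296 each)
After Purchase 3: 577 on hand, pool $5,559.00 (≈ $9.6343 each)
Sale 1, sell 19: 19/577 × $5,559.00 → $183.05
After Purchase 4: 793 on hand, pool $7,490.95 (≈ $9.4463 each)
After Purchase 5: 889 on hand, pool $8,834.95 (≈ $9.9381 each)
Sale 2, sell 682: 682/889 × $8,834.95 → $6,777.76
Sale 3, sell 171: 171/207 × $2,057.19 → $1,699.41
Total COGS = $183.05 + $6,777.76 + $1,699.41 = $8,660.22
Ending inventory (cost pool remaining) = $357.78

COGS = $8,660.22; ending inventory = $357.78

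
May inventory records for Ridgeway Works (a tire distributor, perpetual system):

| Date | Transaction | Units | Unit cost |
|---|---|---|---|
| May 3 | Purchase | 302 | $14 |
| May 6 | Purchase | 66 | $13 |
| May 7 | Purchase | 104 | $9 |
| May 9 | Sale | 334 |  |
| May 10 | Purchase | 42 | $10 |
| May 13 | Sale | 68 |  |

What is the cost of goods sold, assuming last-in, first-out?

May 9, 334 sold [LIFO — newest first]: 104 @ $9 + 66 @ $13 + 164 @ $14 = $4,090
May 13, 68 sold [LIFO — newest first]: 42 @ $10 + 26 @ $14 = $784
Total COGS = $4,090 + $784 = $4,874
Ending inventory: 112 @ $14 = $1,568

COGS = $4,874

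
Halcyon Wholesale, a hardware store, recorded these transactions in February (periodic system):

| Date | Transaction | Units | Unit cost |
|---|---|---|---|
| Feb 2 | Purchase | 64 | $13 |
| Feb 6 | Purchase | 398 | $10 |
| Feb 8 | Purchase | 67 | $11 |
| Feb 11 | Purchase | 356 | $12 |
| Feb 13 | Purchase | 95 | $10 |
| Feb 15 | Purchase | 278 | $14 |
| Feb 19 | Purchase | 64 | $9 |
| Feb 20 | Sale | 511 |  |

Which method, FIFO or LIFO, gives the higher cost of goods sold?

LIFO

FIFO COGS: 64 @ $13 + 398 @ $10 + 49 @ $11 = $5,351
LIFO COGS: 64 @ $9 + 278 @ $14 + 95 @ $10 + 74 @ $12 = $6,306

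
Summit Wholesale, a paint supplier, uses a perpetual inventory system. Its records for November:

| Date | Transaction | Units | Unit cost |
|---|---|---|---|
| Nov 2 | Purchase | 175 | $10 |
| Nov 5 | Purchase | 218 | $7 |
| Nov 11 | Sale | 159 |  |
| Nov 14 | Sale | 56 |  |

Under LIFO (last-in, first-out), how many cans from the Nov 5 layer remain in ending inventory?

Nov 11, 159 sold [LIFO — newest first]: 159 @ $7 = $1,113
Nov 14, 56 sold [LIFO — newest first]: 56 @ $7 = $392
Total COGS = $1,113 + $392 = $1,505
Ending inventory: 175 @ $10 + 3 @ $7 = $1,771
Check: goods available $3,276 = COGS $1,505 + ending $1,771

3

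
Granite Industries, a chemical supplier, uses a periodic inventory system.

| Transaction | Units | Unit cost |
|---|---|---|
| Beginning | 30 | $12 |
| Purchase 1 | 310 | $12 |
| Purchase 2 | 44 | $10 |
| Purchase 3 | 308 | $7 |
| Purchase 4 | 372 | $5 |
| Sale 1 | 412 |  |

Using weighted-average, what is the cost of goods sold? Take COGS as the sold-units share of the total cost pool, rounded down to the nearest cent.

Sale 1, sell 412: 412/1064 × $8,536.00 → $3,305.29
Ending inventory (cost pool remaining) = $5,230.71
Check: goods available $8,536.00 = COGS $3,305.29 + ending $5,230.71

COGS = $3,305.29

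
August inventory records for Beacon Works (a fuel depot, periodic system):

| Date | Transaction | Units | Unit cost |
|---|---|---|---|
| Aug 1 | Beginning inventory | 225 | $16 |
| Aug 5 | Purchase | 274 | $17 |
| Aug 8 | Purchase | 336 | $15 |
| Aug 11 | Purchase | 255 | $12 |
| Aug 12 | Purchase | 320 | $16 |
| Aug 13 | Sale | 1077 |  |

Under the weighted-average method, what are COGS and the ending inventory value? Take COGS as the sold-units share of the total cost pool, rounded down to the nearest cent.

COGS = $16,405.53; ending inventory = $5,072.47

Aug 13, sell 1077: 1077/1410 × $21,478.00 → $16,405.53
Ending inventory (cost pool remaining) = $5,072.47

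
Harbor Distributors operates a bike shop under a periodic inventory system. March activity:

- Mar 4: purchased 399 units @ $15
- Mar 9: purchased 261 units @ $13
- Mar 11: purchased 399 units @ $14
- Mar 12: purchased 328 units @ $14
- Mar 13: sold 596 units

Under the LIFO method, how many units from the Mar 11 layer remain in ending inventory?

131

Mar 13, 596 sold [LIFO — newest first]: 328 @ $14 + 268 @ $14 = $8,344
Ending inventory: 399 @ $15 + 261 @ $13 + 131 @ $14 = $11,212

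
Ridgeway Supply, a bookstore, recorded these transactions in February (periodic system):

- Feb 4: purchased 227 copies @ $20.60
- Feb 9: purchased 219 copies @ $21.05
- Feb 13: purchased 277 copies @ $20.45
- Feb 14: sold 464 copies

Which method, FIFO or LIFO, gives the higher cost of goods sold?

FIFO

FIFO COGS: 227 @ $20.60 + 219 @ $21.05 + 18 @ $20.45 = $9,654.25
LIFO COGS: 277 @ $20.45 + 187 @ $21.05 = $9,601.00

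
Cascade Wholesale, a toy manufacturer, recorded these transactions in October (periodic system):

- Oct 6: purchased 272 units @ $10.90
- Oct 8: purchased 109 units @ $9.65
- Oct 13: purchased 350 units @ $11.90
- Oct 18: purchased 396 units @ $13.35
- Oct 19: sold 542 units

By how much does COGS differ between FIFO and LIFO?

$1,091.45

FIFO COGS: 272 @ $10.90 + 109 @ $9.65 + 161 @ $11.90 = $5,932.55
LIFO COGS: 396 @ $13.35 + 146 @ $11.90 = $7,024.00
Difference = |$5,932.55 − $7,024.00| = $1,091.45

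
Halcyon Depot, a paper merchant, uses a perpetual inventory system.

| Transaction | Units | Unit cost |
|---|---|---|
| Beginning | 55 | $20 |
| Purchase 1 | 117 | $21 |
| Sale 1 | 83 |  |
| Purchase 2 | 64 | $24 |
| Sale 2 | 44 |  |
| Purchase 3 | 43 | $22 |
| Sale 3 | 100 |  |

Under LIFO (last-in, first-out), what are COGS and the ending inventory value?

Sale 1 (83) [LIFO — newest first]: 83 @ $21 = $1,743
Sale 2 (44) [LIFO — newest first]: 44 @ $24 = $1,056
Sale 3 (100) [LIFO — newest first]: 43 @ $22 + 20 @ $24 + 34 @ $21 + 3 @ $20 = $2,200
Total COGS = $1,743 + $1,056 + $2,200 = $4,999
Ending inventory: 52 @ $20 = $1,040
Check: goods available $6,039 = COGS $4,999 + ending $1,040

COGS = $4,999; ending inventory = $1,040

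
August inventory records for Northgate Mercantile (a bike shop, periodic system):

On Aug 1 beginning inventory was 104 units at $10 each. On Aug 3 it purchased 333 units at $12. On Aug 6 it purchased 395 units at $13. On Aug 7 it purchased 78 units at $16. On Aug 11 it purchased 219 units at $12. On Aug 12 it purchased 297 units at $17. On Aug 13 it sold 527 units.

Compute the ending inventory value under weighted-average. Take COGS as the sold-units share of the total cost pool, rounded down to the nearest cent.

Ending inventory = $12,038.79

Aug 13, sell 527: 527/1426 × $19,096.00 → $7,057.21
Ending inventory (cost pool remaining) = $12,038.79
Check: goods available $19,096.00 = COGS $7,057.21 + ending $12,038.79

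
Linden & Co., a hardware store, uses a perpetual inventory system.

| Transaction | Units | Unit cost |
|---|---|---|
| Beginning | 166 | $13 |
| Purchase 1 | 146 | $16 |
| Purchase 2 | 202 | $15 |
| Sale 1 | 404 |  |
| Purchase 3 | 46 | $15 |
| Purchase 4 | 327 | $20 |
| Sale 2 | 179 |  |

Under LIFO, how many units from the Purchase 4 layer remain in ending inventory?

Sale 1 (404) [LIFO — newest first]: 202 @ $15 + 146 @ $16 + 56 @ $13 = $6,094
Sale 2 (179) [LIFO — newest first]: 179 @ $20 = $3,580
Total COGS = $6,094 + $3,580 = $9,674
Ending inventory: 110 @ $13 + 46 @ $15 + 148 @ $20 = $5,080

148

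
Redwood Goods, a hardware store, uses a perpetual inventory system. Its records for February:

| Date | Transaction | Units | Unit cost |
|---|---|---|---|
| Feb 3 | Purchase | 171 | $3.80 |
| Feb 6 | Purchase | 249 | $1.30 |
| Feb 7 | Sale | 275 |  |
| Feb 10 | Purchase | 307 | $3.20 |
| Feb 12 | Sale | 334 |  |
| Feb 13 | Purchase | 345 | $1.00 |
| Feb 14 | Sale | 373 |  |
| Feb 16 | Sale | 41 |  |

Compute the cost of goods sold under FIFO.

COGS = $2,251.90

Feb 7, 275 sold [FIFO — oldest first]: 171 @ $3.80 + 104 @ $1.30 = $785.00
Feb 12, 334 sold [FIFO — oldest first]: 145 @ $1.30 + 189 @ $3.20 = $793.30
Feb 14, 373 sold [FIFO — oldest first]: 118 @ $3.20 + 255 @ $1.00 = $632.60
Feb 16, 41 sold [FIFO — oldest first]: 41 @ $1.00 = $41.00
Total COGS = $785.00 + $793.30 + $632.60 + $41.00 = $2,251.90
Ending inventory: 49 @ $1.00 = $49.00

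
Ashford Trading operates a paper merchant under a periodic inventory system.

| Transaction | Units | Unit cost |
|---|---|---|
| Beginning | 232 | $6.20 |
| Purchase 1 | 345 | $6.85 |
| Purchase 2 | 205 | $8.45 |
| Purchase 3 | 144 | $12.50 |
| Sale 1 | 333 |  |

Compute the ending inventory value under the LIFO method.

Ending inventory = $3,936.85

Sale 1 (333) [LIFO — newest first]: 144 @ $12.50 + 189 @ $8.45 = $3,397.05
Ending inventory: 232 @ $6.20 + 345 @ $6.85 + 16 @ $8.45 = $3,936.85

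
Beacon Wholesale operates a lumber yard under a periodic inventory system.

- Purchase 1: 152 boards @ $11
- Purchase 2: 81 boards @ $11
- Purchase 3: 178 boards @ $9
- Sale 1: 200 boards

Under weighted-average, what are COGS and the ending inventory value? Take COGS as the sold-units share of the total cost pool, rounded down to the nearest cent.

Sale 1, sell 200: 200/411 × $4,165.00 → $2,026.76
Ending inventory (cost pool remaining) = $2,138.24

COGS = $2,026.76; ending inventory = $2,138.24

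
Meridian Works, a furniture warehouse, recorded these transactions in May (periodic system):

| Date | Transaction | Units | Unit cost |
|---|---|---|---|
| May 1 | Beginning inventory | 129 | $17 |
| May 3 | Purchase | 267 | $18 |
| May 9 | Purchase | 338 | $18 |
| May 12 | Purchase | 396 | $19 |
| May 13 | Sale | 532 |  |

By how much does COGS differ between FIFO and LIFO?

FIFO COGS: 129 @ $17 + 267 @ $18 + 136 @ $18 = $9,447
LIFO COGS: 396 @ $19 + 136 @ $18 = $9,972
Difference = |$9,447 − $9,972| = $525

$525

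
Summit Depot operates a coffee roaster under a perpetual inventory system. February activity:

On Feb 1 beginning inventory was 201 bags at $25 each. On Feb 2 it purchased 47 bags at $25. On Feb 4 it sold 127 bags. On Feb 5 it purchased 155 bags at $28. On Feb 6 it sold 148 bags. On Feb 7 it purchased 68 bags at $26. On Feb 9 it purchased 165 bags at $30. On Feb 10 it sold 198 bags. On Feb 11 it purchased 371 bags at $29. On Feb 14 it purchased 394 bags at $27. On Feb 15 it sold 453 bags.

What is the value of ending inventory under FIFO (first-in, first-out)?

Ending inventory = $12,987

Feb 4, 127 sold [FIFO — oldest first]: 127 @ $25 = $3,175
Feb 6, 148 sold [FIFO — oldest first]: 74 @ $25 + 47 @ $25 + 27 @ $28 = $3,781
Feb 10, 198 sold [FIFO — oldest first]: 128 @ $28 + 68 @ $26 + 2 @ $30 = $5,412
Feb 15, 453 sold [FIFO — oldest first]: 163 @ $30 + 290 @ $29 = $13,300
Total COGS = $3,175 + $3,781 + $5,412 + $13,300 = $25,668
Ending inventory: 81 @ $29 + 394 @ $27 = $12,987
Check: goods available $38,655 = COGS $25,668 + ending $12,987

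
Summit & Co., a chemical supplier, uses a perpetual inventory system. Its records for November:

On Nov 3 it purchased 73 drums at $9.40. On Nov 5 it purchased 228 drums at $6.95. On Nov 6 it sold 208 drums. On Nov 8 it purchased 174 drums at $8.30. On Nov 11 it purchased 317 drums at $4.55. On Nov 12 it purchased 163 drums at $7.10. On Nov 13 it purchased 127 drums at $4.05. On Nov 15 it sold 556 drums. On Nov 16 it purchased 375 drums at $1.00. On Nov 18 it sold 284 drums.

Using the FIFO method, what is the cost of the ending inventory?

Ending inventory = $512.70

Nov 6, 208 sold [FIFO — oldest first]: 73 @ $9.40 + 135 @ $6.95 = $1,624.45
Nov 15, 556 sold [FIFO — oldest first]: 93 @ $6.95 + 174 @ $8.30 + 289 @ $4.55 = $3,405.50
Nov 18, 284 sold [FIFO — oldest first]: 28 @ $4.55 + 163 @ $7.10 + 93 @ $4.05 = $1,661.35
Total COGS = $1,624.45 + $3,405.50 + $1,661.35 = $6,691.30
Ending inventory: 34 @ $4.05 + 375 @ $1.00 = $512.70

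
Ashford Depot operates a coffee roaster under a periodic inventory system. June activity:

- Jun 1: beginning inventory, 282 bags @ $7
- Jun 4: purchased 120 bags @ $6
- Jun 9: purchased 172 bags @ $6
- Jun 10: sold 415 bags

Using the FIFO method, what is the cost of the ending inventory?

Jun 10, 415 sold [FIFO — oldest first]: 282 @ $7 + 120 @ $6 + 13 @ $6 = $2,772
Ending inventory: 159 @ $6 = $954

Ending inventory = $954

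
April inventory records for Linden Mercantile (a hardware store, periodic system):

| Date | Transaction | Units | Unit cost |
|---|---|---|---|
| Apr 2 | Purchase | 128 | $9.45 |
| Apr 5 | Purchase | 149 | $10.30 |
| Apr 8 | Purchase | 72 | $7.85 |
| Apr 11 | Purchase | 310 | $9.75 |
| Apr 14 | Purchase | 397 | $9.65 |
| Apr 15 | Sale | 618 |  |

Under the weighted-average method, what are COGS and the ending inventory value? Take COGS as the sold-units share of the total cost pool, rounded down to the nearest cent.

COGS = $5,947.69; ending inventory = $4,215.36

Apr 15, sell 618: 618/1056 × $10,163.05 → $5,947.69
Ending inventory (cost pool remaining) = $4,215.36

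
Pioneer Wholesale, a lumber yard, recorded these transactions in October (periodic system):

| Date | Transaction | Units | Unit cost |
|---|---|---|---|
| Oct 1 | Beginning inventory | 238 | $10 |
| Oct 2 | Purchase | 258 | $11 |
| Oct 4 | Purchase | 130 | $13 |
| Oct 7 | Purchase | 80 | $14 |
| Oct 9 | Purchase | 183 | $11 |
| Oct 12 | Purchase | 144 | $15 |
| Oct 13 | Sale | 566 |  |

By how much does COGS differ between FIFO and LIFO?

FIFO COGS: 238 @ $10 + 258 @ $11 + 70 @ $13 = $6,128
LIFO COGS: 144 @ $15 + 183 @ $11 + 80 @ $14 + 130 @ $13 + 29 @ $11 = $7,302
Difference = |$6,128 − $7,302| = $1,174

$1,174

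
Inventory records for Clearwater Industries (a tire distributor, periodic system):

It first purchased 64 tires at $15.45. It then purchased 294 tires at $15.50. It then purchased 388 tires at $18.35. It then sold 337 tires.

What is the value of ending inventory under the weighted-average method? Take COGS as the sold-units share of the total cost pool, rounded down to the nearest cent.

Sale 1, sell 337: 337/746 × $12,665.60 → $5,721.59
Ending inventory (cost pool remaining) = $6,944.01

Ending inventory = $6,944.01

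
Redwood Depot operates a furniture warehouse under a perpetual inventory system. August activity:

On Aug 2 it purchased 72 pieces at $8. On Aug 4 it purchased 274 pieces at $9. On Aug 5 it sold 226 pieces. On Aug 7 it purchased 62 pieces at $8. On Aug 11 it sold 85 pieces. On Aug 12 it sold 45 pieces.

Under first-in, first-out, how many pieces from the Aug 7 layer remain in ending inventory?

52

Aug 5, 226 sold [FIFO — oldest first]: 72 @ $8 + 154 @ $9 = $1,962
Aug 11, 85 sold [FIFO — oldest first]: 85 @ $9 = $765
Aug 12, 45 sold [FIFO — oldest first]: 35 @ $9 + 10 @ $8 = $395
Total COGS = $1,962 + $765 + $395 = $3,122
Ending inventory: 52 @ $8 = $416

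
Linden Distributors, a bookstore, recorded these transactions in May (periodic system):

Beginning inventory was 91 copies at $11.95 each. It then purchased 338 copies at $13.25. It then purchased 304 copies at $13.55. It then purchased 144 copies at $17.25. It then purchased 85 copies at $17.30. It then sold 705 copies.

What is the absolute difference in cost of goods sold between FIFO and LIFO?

FIFO COGS: 91 @ $11.95 + 338 @ $13.25 + 276 @ $13.55 = $9,305.75
LIFO COGS: 85 @ $17.30 + 144 @ $17.25 + 304 @ $13.55 + 172 @ $13.25 = $10,352.70
Difference = |$9,305.75 − $10,352.70| = $1,046.95

$1,046.95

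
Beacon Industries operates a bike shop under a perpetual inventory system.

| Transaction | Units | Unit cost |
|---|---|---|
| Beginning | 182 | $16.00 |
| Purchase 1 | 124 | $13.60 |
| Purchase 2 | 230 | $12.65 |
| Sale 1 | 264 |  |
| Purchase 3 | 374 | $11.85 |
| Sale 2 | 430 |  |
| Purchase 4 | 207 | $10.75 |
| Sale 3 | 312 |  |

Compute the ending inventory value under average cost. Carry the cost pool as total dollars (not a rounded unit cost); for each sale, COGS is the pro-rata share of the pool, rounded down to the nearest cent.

After Beginning: 182 on hand, pool $2,912.00 (≈ $16.0000 each)
After Purchase 1: 306 on hand, pool $4,598.40 (≈ $15.0275 each)
After Purchase 2: 536 on hand, pool $7,507.90 (≈ $14.0073 each)
Sale 1, sell 264: 264/536 × $7,507.90 → $3,697.92
After Purchase 3: 646 on hand, pool $8,241.88 (≈ $12.7583 each)
Sale 2, sell 430: 430/646 × $8,241.88 → $5,486.08
After Purchase 4: 423 on hand, pool $4,981.05 (≈ $11.7755 each)
Sale 3, sell 312: 312/423 × $4,981.05 → $3,673.96
Total COGS = $3,697.92 + $5,486.08 + $3,673.96 = $12,857.96
Ending inventory (cost pool remaining) = $1,307.09

Ending inventory = $1,307.09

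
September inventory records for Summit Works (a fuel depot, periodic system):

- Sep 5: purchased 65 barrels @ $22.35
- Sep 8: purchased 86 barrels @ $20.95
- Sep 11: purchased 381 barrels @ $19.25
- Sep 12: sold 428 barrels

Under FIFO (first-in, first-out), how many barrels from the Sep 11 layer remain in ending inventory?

104

Sep 12, 428 sold [FIFO — oldest first]: 65 @ $22.35 + 86 @ $20.95 + 277 @ $19.25 = $8,586.70
Ending inventory: 104 @ $19.25 = $2,002.00
Check: goods available $10,588.70 = COGS $8,586.70 + ending $2,002.00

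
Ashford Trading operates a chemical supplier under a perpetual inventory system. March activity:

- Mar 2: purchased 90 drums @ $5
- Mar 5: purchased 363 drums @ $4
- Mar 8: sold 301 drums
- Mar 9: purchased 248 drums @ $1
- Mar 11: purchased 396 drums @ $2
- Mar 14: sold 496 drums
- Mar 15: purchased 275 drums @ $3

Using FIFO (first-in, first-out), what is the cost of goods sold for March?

Mar 8, 301 sold [FIFO — oldest first]: 90 @ $5 + 211 @ $4 = $1,294
Mar 14, 496 sold [FIFO — oldest first]: 152 @ $4 + 248 @ $1 + 96 @ $2 = $1,048
Total COGS = $1,294 + $1,048 = $2,342
Ending inventory: 300 @ $2 + 275 @ $3 = $1,425
Check: goods available $3,767 = COGS $2,342 + ending $1,425

COGS = $2,342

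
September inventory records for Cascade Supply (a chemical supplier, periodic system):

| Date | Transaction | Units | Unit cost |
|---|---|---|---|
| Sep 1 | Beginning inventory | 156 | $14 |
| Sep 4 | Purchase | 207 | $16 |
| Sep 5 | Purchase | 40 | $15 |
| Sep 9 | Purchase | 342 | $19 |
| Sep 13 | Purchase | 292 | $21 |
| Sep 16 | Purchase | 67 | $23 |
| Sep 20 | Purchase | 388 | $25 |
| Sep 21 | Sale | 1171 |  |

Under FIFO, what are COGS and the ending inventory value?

COGS = $21,942; ending inventory = $8,025

Sep 21, 1171 sold [FIFO — oldest first]: 156 @ $14 + 207 @ $16 + 40 @ $15 + 342 @ $19 + 292 @ $21 + 67 @ $23 + 67 @ $25 = $21,942
Ending inventory: 321 @ $25 = $8,025
Check: goods available $29,967 = COGS $21,942 + ending $8,025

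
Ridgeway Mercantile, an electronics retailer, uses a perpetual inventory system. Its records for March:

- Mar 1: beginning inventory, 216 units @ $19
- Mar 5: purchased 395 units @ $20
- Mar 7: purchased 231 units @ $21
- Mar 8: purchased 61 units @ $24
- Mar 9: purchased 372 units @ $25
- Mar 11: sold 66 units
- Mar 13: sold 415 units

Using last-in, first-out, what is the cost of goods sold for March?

COGS = $11,772

Mar 11, 66 sold [LIFO — newest first]: 66 @ $25 = $1,650
Mar 13, 415 sold [LIFO — newest first]: 306 @ $25 + 61 @ $24 + 48 @ $21 = $10,122
Total COGS = $1,650 + $10,122 = $11,772
Ending inventory: 216 @ $19 + 395 @ $20 + 183 @ $21 = $15,847
Check: goods available $27,619 = COGS $11,772 + ending $15,847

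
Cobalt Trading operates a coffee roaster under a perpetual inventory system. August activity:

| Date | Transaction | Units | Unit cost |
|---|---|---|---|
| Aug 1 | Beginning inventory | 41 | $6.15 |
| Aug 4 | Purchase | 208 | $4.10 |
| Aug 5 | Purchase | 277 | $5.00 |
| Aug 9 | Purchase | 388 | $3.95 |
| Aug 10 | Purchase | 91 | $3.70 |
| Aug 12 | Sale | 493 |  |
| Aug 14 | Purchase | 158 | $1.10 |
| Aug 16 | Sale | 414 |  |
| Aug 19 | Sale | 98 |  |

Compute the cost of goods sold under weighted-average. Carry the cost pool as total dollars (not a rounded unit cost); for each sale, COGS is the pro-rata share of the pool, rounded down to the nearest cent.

COGS = $3,968.34

After Aug 1: 41 on hand, pool $252.15 (≈ $6.1500 each)
After Aug 4: 249 on hand, pool $1,104.95 (≈ $4.4376 each)
After Aug 5: 526 on hand, pool $2,489.95 (≈ $4.7337 each)
After Aug 9: 914 on hand, pool $4,022.55 (≈ $4.4010 each)
After Aug 10: 1005 on hand, pool $4,359.25 (≈ $4.3376 each)
Aug 12, sell 493: 493/1005 × $4,359.25 → $2,138.41
After Aug 14: 670 on hand, pool $2,394.64 (≈ $3.5741 each)
Aug 16, sell 414: 414/670 × $2,394.64 → $1,479.67
Aug 19, sell 98: 98/256 × $914.97 → $350.26
Total COGS = $2,138.41 + $1,479.67 + $350.26 = $3,968.34
Ending inventory (cost pool remaining) = $564.71
Check: goods available $4,533.05 = COGS $3,968.34 + ending $564.71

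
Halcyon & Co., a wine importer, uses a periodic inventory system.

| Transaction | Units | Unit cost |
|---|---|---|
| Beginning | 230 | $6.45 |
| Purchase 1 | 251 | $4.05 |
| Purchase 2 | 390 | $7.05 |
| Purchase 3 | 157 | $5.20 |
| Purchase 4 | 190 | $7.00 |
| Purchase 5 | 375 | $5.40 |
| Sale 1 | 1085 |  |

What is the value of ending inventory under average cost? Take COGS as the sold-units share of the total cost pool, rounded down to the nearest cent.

Sale 1, sell 1085: 1085/1593 × $9,420.95 → $6,416.65
Ending inventory (cost pool remaining) = $3,004.30

Ending inventory = $3,004.30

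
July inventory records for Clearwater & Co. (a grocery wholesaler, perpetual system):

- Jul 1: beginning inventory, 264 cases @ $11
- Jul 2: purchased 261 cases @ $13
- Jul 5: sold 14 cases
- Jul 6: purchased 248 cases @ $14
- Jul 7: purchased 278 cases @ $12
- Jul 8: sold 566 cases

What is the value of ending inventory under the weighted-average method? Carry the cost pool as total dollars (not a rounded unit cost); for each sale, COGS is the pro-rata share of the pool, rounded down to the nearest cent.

Ending inventory = $5,875.96

After Jul 1: 264 on hand, pool $2,904.00 (≈ $11.0000 each)
After Jul 2: 525 on hand, pool $6,297.00 (≈ $11.9943 each)
Jul 5, sell 14: 14/525 × $6,297.00 → $167.92
After Jul 6: 759 on hand, pool $9,601.08 (≈ $12.6496 each)
After Jul 7: 1037 on hand, pool $12,937.08 (≈ $12.4755 each)
Jul 8, sell 566: 566/1037 × $12,937.08 → $7,061.12
Total COGS = $167.92 + $7,061.12 = $7,229.04
Ending inventory (cost pool remaining) = $5,875.96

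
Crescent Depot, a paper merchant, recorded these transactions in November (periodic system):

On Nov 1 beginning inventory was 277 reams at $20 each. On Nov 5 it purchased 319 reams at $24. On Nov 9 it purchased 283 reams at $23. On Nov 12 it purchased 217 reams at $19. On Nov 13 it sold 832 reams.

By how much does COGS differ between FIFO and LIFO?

FIFO COGS: 277 @ $20 + 319 @ $24 + 236 @ $23 = $18,624
LIFO COGS: 217 @ $19 + 283 @ $23 + 319 @ $24 + 13 @ $20 = $18,548
Difference = |$18,624 − $18,548| = $76

$76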